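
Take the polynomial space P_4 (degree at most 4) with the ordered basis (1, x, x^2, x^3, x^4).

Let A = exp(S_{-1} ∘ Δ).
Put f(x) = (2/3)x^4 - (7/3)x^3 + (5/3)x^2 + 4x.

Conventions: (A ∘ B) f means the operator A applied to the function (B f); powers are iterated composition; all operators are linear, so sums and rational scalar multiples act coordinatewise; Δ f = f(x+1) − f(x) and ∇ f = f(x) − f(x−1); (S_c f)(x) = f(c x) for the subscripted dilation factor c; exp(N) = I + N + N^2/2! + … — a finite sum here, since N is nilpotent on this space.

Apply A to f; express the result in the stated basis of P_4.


the result is g(x) = (2/3)x^4 - 5x^3 - (16/3)x^2 + (44/3)x + 10/3

order-1 term: -(8/3)x^3 - 3x^2 + x + 4
order-2 term: -4x^2 + 7x - 7/3
order-3 term: (8/3)x + 1
order-4 term: 2/3
the series for exp(S_{-1} ∘ Δ) f terminates at order 4
exp(S_{-1} ∘ Δ) f = (2/3)x^4 - 5x^3 - (16/3)x^2 + (44/3)x + 10/3


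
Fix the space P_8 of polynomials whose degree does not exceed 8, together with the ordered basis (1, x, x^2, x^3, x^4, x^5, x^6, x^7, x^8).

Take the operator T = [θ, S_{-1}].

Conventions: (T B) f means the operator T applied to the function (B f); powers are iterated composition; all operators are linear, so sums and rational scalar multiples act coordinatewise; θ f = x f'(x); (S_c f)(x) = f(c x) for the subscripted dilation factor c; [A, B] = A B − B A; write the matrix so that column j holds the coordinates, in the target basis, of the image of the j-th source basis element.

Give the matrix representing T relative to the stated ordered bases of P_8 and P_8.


the matrix is [[0, 0, 0, 0, 0, 0, 0, 0, 0]; [0, 0, 0, 0, 0, 0, 0, 0, 0]; [0, 0, 0, 0, 0, 0, 0, 0, 0]; [0, 0, 0, 0, 0, 0, 0, 0, 0]; [0, 0, 0, 0, 0, 0, 0, 0, 0]; [0, 0, 0, 0, 0, 0, 0, 0, 0]; [0, 0, 0, 0, 0, 0, 0, 0, 0]; [0, 0, 0, 0, 0, 0, 0, 0, 0]; [0, 0, 0, 0, 0, 0, 0, 0, 0]] (rows listed top to bottom)

image of 1: 0
image of x: 0
image of x^2: 0
image of x^3: 0
image of x^4: 0
image of x^5: 0
image of x^6: 0
image of x^7: 0
image of x^8: 0
each image's coordinates form column j of the matrix


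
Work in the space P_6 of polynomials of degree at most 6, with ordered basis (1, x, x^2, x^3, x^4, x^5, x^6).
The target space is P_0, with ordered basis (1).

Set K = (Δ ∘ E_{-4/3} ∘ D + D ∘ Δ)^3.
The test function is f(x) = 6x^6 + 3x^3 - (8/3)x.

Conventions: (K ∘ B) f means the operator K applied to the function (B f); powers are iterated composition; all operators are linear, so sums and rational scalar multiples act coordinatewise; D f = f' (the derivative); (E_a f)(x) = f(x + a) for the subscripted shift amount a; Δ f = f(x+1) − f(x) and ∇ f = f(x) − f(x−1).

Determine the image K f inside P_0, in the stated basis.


the image equals g(x) = 34560

D f = 36x^5 + 9x^2 - 8/3
E_{-4/3} D f = 36x^5 - 240x^4 + 640x^3 - (2533/3)x^2 + (4904/9)x - 3736/27
Δ E_{-4/3} D f = 180x^4 - 600x^3 + 840x^2 - (1646/3)x + 1229/9
Δ f = 36x^5 + 90x^4 + 120x^3 + 99x^2 + 45x + 19/3
D Δ f = 180x^4 + 360x^3 + 360x^2 + 198x + 45
(Δ ∘ E_{-4/3} ∘ D + D ∘ Δ) f = 360x^4 - 240x^3 + 1200x^2 - (1052/3)x + 1634/9
D (Δ ∘ E_{-4/3} ∘ D + D ∘ Δ) f = 1440x^3 - 720x^2 + 2400x - 1052/3
E_{-4/3} D (Δ ∘ E_{-4/3} ∘ D + D ∘ Δ) f = 1440x^3 - 6480x^2 + 12000x - 8244
Δ E_{-4/3} D (Δ ∘ E_{-4/3} ∘ D + D ∘ Δ) f = 4320x^2 - 8640x + 6960
Δ (Δ ∘ E_{-4/3} ∘ D + D ∘ Δ) f = 1440x^3 + 1440x^2 + 3120x + 2908/3
D Δ (Δ ∘ E_{-4/3} ∘ D + D ∘ Δ) f = 4320x^2 + 2880x + 3120
(Δ ∘ E_{-4/3} ∘ D + D ∘ Δ) (Δ ∘ E_{-4/3} ∘ D + D ∘ Δ) f = 8640x^2 - 5760x + 10080
D (Δ ∘ E_{-4/3} ∘ D + D ∘ Δ) (Δ ∘ E_{-4/3} ∘ D + D ∘ Δ) f = 17280x - 5760
E_{-4/3} D (Δ ∘ E_{-4/3} ∘ D + D ∘ Δ) (Δ ∘ E_{-4/3} ∘ D + D ∘ Δ) f = 17280x - 28800
Δ E_{-4/3} D (Δ ∘ E_{-4/3} ∘ D + D ∘ Δ) (Δ ∘ E_{-4/3} ∘ D + D ∘ Δ) f = 17280
Δ (Δ ∘ E_{-4/3} ∘ D + D ∘ Δ) (Δ ∘ E_{-4/3} ∘ D + D ∘ Δ) f = 17280x + 2880
D Δ (Δ ∘ E_{-4/3} ∘ D + D ∘ Δ) (Δ ∘ E_{-4/3} ∘ D + D ∘ Δ) f = 17280
(Δ ∘ E_{-4/3} ∘ D + D ∘ Δ) (Δ ∘ E_{-4/3} ∘ D + D ∘ Δ) (Δ ∘ E_{-4/3} ∘ D + D ∘ Δ) f = 34560


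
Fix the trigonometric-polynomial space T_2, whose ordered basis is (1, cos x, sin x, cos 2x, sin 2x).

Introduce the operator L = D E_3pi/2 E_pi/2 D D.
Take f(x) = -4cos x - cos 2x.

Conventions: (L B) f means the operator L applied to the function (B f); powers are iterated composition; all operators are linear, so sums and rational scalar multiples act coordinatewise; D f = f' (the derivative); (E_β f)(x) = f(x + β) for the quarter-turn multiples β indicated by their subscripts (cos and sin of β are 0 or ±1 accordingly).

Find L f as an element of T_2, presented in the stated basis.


D f = 4sin x + 2sin 2x
D D f = 4cos x + 4cos 2x
E_pi/2 (D D) f = -4sin x - 4cos 2x
E_3pi/2 E_pi/2 (D D) f = 4cos x + 4cos 2x
D (E_3pi/2 E_pi/2 D D) f = -4sin x - 8sin 2x

g(x) = -4sin x - 8sin 2x


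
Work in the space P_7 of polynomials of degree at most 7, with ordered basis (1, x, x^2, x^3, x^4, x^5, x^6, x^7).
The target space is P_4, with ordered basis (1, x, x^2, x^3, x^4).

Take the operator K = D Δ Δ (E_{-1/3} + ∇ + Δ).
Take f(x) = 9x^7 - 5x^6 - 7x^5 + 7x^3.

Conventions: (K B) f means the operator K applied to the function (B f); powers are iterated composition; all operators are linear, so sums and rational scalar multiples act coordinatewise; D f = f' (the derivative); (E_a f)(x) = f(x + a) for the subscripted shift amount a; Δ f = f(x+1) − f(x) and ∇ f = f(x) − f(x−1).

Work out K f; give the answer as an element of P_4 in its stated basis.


g(x) = 1890x^4 + 19560x^3 + 47070x^2 + 62260x + 283202/9

E_{-1/3} f = 9x^7 - 26x^6 + 24x^5 - (25/3)x^4 + (184/27)x^3 - (55/9)x^2 + (19/9)x - 176/729
∇ f = 63x^6 - 219x^5 + 355x^4 - 345x^3 + 215x^2 - 79x + 14
Δ f = 63x^6 + 159x^5 + 205x^4 + 145x^3 + 65x^2 + 19x + 4
(E_{-1/3} + ∇ + Δ) f = 9x^7 + 100x^6 - 36x^5 + (1655/3)x^4 - (5216/27)x^3 + (2465/9)x^2 - (521/9)x + 12946/729
Δ (E_{-1/3} + ∇ + Δ) f = 63x^6 + 789x^5 + 1635x^4 + (12485/3)x^3 + (36535/9)x^2 + (23921/9)x + 17482/27
Δ Δ (E_{-1/3} + ∇ + Δ) f = 378x^5 + 4890x^4 + 15690x^3 + 31130x^2 + (283202/9)x + 13366
D (Δ Δ) (E_{-1/3} + ∇ + Δ) f = 1890x^4 + 19560x^3 + 47070x^2 + 62260x + 283202/9


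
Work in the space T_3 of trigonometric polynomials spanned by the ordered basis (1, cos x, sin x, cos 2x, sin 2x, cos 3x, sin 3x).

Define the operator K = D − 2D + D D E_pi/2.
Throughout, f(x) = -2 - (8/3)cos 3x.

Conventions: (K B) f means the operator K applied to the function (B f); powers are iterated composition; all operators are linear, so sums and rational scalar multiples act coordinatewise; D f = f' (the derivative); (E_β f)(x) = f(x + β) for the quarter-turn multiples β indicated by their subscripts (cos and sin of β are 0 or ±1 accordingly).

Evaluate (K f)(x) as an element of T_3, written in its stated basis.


D f = 8sin 3x
D f = 8sin 3x
(-2D) f = -16sin 3x
E_pi/2 f = -2 - (8/3)sin 3x
D E_pi/2 f = -8cos 3x
D D E_pi/2 f = 24sin 3x
(D − 2D + D D E_pi/2) f = 16sin 3x

the result is g(x) = 16sin 3x


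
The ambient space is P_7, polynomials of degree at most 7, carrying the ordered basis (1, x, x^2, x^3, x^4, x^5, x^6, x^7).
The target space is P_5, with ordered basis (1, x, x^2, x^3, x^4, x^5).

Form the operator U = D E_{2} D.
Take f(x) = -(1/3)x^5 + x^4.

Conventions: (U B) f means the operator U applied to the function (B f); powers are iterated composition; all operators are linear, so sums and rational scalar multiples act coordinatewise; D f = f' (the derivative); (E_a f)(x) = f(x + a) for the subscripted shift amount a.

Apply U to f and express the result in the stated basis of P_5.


the image equals g(x) = -(20/3)x^3 - 28x^2 - 32x - 16/3

D f = -(5/3)x^4 + 4x^3
E_{2} D f = -(5/3)x^4 - (28/3)x^3 - 16x^2 - (16/3)x + 16/3
D (E_{2} D) f = -(20/3)x^3 - 28x^2 - 32x - 16/3


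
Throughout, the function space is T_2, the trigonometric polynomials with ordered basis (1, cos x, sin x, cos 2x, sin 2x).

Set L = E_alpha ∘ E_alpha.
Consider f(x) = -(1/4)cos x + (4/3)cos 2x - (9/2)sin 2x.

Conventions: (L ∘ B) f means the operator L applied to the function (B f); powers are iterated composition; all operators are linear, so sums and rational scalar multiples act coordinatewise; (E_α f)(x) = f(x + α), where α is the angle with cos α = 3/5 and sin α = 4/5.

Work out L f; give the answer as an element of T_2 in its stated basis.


the result is g(x) = (7/100)cos x + (6/25)sin x + (2428/1875)cos 2x + (5639/1250)sin 2x

E_alpha f = -(3/20)cos x + (1/5)sin x - (352/75)cos 2x - (1/50)sin 2x
E_alpha E_alpha f = (7/100)cos x + (6/25)sin x + (2428/1875)cos 2x + (5639/1250)sin 2x


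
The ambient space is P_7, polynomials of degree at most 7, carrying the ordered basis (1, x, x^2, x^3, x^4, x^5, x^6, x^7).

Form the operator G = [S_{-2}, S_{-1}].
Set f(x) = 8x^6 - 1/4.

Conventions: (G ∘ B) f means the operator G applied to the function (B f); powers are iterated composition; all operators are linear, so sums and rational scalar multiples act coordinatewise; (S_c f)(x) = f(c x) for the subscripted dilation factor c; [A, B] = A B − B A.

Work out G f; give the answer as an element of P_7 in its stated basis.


the result is g(x) = 0

S_{-1} f = 8x^6 - 1/4
S_{-2} S_{-1} f = 512x^6 - 1/4
S_{-2} f = 512x^6 - 1/4
S_{-1} S_{-2} f = 512x^6 - 1/4
[S_{-2}, S_{-1}] f = 0


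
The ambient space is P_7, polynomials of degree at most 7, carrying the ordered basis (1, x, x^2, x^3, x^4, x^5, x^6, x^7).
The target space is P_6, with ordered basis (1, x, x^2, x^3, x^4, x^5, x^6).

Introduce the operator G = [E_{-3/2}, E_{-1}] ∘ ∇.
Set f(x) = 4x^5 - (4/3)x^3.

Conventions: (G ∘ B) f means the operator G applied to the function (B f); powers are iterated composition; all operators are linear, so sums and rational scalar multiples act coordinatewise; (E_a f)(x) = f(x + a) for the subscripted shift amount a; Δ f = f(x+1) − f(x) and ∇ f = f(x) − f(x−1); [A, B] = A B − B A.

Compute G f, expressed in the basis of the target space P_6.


∇ f = 20x^4 - 40x^3 + 36x^2 - 16x + 8/3
E_{-1} ∇ f = 20x^4 - 120x^3 + 276x^2 - 288x + 344/3
E_{-3/2} E_{-1} ∇ f = 20x^4 - 240x^3 + 1086x^2 - 2196x + 20087/12
E_{-3/2} ∇ f = 20x^4 - 160x^3 + 486x^2 - 664x + 4127/12
E_{-1} E_{-3/2} ∇ f = 20x^4 - 240x^3 + 1086x^2 - 2196x + 20087/12
[E_{-3/2}, E_{-1}] ∇ f = 0

g(x) = 0


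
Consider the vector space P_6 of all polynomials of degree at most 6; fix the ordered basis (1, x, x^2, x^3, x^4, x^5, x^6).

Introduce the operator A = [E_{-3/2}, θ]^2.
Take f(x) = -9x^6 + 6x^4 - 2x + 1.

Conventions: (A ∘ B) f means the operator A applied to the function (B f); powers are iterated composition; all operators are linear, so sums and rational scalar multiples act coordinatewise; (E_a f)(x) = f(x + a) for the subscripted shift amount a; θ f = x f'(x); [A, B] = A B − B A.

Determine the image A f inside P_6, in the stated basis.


the result is g(x) = -(1215/2)x^4 + 7290x^3 - 32643x^2 + 64638x - 95499/2

θ f = -54x^6 + 24x^4 - 2x
E_{-3/2} θ f = -54x^6 + 486x^5 - (3597/2)x^4 + 3501x^3 - (30213/8)x^2 + (17075/8)x - 15699/32
E_{-3/2} f = -9x^6 + 81x^5 - (1191/4)x^4 + (1143/2)x^3 - (9639/16)x^2 + (5233/16)x - 4361/64
θ E_{-3/2} f = -54x^6 + 405x^5 - 1191x^4 + (3429/2)x^3 - (9639/8)x^2 + (5233/16)x
[E_{-3/2}, θ] f = 81x^5 - (1215/2)x^4 + (3573/2)x^3 - (10287/4)x^2 + (28917/16)x - 15699/32
θ [E_{-3/2}, θ] f = 405x^5 - 2430x^4 + (10719/2)x^3 - (10287/2)x^2 + (28917/16)x
E_{-3/2} θ [E_{-3/2}, θ] f = 405x^5 - (10935/2)x^4 + 29052x^3 - 75735x^2 + 96471x - 95499/2
E_{-3/2} [E_{-3/2}, θ] f = 81x^5 - 1215x^4 + 7254x^3 - 21546x^2 + 31833x - 18708
θ E_{-3/2} [E_{-3/2}, θ] f = 405x^5 - 4860x^4 + 21762x^3 - 43092x^2 + 31833x
[E_{-3/2}, θ] [E_{-3/2}, θ] f = -(1215/2)x^4 + 7290x^3 - 32643x^2 + 64638x - 95499/2


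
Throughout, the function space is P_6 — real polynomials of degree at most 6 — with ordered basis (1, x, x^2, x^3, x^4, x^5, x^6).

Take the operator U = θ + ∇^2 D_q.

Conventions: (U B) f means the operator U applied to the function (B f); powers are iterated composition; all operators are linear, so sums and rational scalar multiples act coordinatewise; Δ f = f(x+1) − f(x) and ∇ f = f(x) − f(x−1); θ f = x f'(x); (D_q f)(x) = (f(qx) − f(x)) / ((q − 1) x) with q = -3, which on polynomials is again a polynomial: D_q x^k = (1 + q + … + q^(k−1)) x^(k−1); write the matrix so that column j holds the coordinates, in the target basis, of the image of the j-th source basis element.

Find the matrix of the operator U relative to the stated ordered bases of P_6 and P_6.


image of 1: 0
image of x: x
image of x^2: 2x^2
image of x^3: 3x^3 + 14
image of x^4: 4x^4 - 120x + 120
image of x^5: 5x^5 + 732x^2 - 1464x + 854
image of x^6: 6x^6 - 3640x^3 + 10920x^2 - 12740x + 5460
each image's coordinates form column j of the matrix

the matrix is [[0, 0, 0, 14, 120, 854, 5460]; [0, 1, 0, 0, -120, -1464, -12740]; [0, 0, 2, 0, 0, 732, 10920]; [0, 0, 0, 3, 0, 0, -3640]; [0, 0, 0, 0, 4, 0, 0]; [0, 0, 0, 0, 0, 5, 0]; [0, 0, 0, 0, 0, 0, 6]] (rows listed top to bottom)


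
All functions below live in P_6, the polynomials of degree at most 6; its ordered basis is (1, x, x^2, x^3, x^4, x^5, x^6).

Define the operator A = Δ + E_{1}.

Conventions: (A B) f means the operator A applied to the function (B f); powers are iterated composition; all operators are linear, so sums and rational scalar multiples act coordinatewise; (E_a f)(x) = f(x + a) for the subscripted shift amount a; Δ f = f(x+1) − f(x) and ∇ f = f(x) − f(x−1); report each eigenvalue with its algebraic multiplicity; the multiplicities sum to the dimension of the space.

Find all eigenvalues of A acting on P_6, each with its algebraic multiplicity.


image of 1: 1
image of x: x + 2
image of x^2: x^2 + 4x + 2
image of x^3: x^3 + 6x^2 + 6x + 2
image of x^4: x^4 + 8x^3 + 12x^2 + 8x + 2
image of x^5: x^5 + 10x^4 + 20x^3 + 20x^2 + 10x + 2
image of x^6: x^6 + 12x^5 + 30x^4 + 40x^3 + 30x^2 + 12x + 2
the matrix is upper triangular; its diagonal is (1, 1, 1, 1, 1, 1, 1)
for a triangular matrix the eigenvalues are the diagonal entries, with algebraic multiplicity their repetition count

λ = 1 (multiplicity 7)


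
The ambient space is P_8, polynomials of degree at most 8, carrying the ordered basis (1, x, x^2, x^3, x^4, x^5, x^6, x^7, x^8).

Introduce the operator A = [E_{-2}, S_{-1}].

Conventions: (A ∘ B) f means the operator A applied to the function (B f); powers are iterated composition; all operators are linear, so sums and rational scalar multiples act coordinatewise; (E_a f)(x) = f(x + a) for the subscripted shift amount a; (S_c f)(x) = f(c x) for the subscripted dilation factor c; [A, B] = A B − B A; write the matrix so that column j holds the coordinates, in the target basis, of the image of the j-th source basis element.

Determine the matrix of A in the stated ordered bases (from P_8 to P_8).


the matrix is [[0, 4, 0, 16, 0, 64, 0, 256, 0]; [0, 0, -8, 0, -64, 0, -384, 0, -2048]; [0, 0, 0, 12, 0, 160, 0, 1344, 0]; [0, 0, 0, 0, -16, 0, -320, 0, -3584]; [0, 0, 0, 0, 0, 20, 0, 560, 0]; [0, 0, 0, 0, 0, 0, -24, 0, -896]; [0, 0, 0, 0, 0, 0, 0, 28, 0]; [0, 0, 0, 0, 0, 0, 0, 0, -32]; [0, 0, 0, 0, 0, 0, 0, 0, 0]] (rows listed top to bottom)

image of 1: 0
image of x: 4
image of x^2: -8x
image of x^3: 12x^2 + 16
image of x^4: -16x^3 - 64x
image of x^5: 20x^4 + 160x^2 + 64
image of x^6: -24x^5 - 320x^3 - 384x
image of x^7: 28x^6 + 560x^4 + 1344x^2 + 256
image of x^8: -32x^7 - 896x^5 - 3584x^3 - 2048x
each image's coordinates form column j of the matrix


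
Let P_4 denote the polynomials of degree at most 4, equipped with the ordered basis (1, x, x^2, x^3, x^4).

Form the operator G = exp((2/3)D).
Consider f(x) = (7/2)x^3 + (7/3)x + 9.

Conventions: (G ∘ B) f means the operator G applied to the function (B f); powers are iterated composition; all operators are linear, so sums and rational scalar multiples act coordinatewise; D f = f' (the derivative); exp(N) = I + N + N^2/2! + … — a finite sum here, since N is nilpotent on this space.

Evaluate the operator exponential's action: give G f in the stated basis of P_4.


the image equals g(x) = (7/2)x^3 + 7x^2 + 7x + 313/27

order-1 term: 7x^2 + 14/9
order-2 term: (14/3)x
order-3 term: 28/27
the series for exp((2/3)D) f terminates at order 3
exp((2/3)D) f = (7/2)x^3 + 7x^2 + 7x + 313/27


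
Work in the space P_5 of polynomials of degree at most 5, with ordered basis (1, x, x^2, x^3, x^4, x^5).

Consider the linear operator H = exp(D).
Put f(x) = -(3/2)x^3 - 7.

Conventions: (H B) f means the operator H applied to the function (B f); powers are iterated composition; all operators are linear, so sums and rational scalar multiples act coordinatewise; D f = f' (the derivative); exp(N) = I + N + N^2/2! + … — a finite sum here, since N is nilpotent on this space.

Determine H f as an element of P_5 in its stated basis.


the image equals g(x) = -(3/2)x^3 - (9/2)x^2 - (9/2)x - 17/2

order-1 term: -(9/2)x^2
order-2 term: -(9/2)x
order-3 term: -3/2
the series for exp(D) f terminates at order 3
exp(D) f = -(3/2)x^3 - (9/2)x^2 - (9/2)x - 17/2


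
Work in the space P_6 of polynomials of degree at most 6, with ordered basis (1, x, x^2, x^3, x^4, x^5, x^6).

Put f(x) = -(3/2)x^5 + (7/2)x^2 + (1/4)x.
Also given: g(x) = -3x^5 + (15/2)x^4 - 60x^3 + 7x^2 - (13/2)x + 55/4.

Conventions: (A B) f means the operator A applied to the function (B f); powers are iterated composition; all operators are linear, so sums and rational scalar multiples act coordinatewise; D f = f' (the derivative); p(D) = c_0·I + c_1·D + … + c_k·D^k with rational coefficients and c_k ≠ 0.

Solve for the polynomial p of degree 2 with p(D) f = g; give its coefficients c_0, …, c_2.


D^0 f = -(3/2)x^5 + (7/2)x^2 + (1/4)x
D^1 f = -(15/2)x^4 + 7x + 1/4
D^2 f = -30x^3 + 7
matching coefficients of g against c_0 f + c_1 Df + … from the top degree down determines the c_i
solution: c_0 = 2, c_1 = -1, c_2 = 2

c_0 = 2, c_1 = -1, c_2 = 2


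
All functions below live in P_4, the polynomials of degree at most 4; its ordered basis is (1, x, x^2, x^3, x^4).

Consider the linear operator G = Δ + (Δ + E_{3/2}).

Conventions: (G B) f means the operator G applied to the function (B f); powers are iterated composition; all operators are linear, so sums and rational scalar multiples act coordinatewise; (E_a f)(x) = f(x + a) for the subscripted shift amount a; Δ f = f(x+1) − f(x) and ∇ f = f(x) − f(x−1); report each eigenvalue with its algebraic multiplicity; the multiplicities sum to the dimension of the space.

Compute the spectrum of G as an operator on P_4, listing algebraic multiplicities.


image of 1: 1
image of x: x + 7/2
image of x^2: x^2 + 7x + 17/4
image of x^3: x^3 + (21/2)x^2 + (51/4)x + 43/8
image of x^4: x^4 + 14x^3 + (51/2)x^2 + (43/2)x + 113/16
the matrix is upper triangular; its diagonal is (1, 1, 1, 1, 1)
for a triangular matrix the eigenvalues are the diagonal entries, with algebraic multiplicity their repetition count

λ = 1 (multiplicity 5)


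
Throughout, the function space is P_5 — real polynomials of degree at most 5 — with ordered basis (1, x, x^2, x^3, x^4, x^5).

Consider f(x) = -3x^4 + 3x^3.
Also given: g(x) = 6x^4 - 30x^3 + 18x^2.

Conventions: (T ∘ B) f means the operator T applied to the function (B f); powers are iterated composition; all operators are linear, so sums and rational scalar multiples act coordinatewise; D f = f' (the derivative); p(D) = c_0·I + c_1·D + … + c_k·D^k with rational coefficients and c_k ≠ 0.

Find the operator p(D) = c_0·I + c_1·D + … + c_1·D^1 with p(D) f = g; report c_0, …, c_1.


D^0 f = -3x^4 + 3x^3
D^1 f = -12x^3 + 9x^2
matching coefficients of g against c_0 f + c_1 Df + … from the top degree down determines the c_i
solution: c_0 = -2, c_1 = 2

p(D) = -2·I + 2·D, i.e. c_0 = -2, c_1 = 2


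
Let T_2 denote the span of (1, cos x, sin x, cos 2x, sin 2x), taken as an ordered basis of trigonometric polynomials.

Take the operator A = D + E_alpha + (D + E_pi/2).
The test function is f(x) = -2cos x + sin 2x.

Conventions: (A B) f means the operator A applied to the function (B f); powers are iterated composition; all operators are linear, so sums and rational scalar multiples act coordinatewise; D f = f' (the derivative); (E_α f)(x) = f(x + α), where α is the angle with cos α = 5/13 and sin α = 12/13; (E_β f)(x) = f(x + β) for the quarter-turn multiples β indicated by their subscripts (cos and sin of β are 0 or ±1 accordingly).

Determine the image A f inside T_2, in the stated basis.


D f = 2sin x + 2cos 2x
E_alpha f = -(10/13)cos x + (24/13)sin x + (120/169)cos 2x - (119/169)sin 2x
D f = 2sin x + 2cos 2x
E_pi/2 f = 2sin x - sin 2x
(D + E_pi/2) f = 4sin x + 2cos 2x - sin 2x
(D + E_alpha + (D + E_pi/2)) f = -(10/13)cos x + (102/13)sin x + (796/169)cos 2x - (288/169)sin 2x

the result is g(x) = -(10/13)cos x + (102/13)sin x + (796/169)cos 2x - (288/169)sin 2x


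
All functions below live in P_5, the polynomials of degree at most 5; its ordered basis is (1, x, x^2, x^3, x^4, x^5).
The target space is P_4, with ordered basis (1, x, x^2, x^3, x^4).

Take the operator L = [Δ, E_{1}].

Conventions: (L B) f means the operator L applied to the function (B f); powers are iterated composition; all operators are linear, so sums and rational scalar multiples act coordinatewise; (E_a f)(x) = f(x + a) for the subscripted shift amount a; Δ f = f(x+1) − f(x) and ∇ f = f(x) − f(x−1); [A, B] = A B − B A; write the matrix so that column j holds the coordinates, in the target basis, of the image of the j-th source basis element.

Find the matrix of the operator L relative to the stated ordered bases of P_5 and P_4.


image of 1: 0
image of x: 0
image of x^2: 0
image of x^3: 0
image of x^4: 0
image of x^5: 0
each image's coordinates form column j of the matrix

the matrix is [[0, 0, 0, 0, 0, 0]; [0, 0, 0, 0, 0, 0]; [0, 0, 0, 0, 0, 0]; [0, 0, 0, 0, 0, 0]; [0, 0, 0, 0, 0, 0]] (rows listed top to bottom)


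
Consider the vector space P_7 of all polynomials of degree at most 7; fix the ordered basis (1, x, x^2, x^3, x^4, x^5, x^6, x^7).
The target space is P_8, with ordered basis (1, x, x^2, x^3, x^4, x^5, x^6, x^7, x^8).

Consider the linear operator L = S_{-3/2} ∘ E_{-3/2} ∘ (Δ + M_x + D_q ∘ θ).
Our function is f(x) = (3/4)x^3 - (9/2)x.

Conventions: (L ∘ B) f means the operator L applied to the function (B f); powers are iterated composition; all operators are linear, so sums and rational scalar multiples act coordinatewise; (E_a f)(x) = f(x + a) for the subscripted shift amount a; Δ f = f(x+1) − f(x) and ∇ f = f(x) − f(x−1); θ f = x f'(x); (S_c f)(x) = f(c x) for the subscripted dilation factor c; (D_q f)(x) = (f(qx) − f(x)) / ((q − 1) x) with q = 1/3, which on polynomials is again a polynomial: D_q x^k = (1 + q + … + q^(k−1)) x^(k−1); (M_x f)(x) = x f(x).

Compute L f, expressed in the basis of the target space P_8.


g(x) = (243/64)x^4 + (243/16)x^3 + (801/32)x^2 + (261/16)x - 357/64

Δ f = (9/4)x^2 + (9/4)x - 15/4
M_x f = (3/4)x^4 - (9/2)x^2
θ f = (9/4)x^3 - (9/2)x
D_q θ f = (13/4)x^2 - 9/2
(Δ + M_x + D_q ∘ θ) f = (3/4)x^4 + x^2 + (9/4)x - 33/4
E_{-3/2} (Δ + M_x + D_q ∘ θ) f = (3/4)x^4 - (9/2)x^3 + (89/8)x^2 - (87/8)x - 357/64
S_{-3/2} E_{-3/2} (Δ + M_x + D_q ∘ θ) f = (243/64)x^4 + (243/16)x^3 + (801/32)x^2 + (261/16)x - 357/64


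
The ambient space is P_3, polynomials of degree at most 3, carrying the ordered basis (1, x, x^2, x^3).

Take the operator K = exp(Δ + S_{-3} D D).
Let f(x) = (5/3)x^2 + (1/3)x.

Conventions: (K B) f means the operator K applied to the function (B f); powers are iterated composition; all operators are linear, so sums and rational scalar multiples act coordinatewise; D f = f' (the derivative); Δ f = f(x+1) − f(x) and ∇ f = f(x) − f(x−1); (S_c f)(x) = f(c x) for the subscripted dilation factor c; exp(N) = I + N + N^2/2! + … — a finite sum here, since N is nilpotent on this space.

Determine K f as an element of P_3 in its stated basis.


the image equals g(x) = (5/3)x^2 + (11/3)x + 7

order-1 term: (10/3)x + 16/3
order-2 term: 5/3
the series for exp(Δ + S_{-3} D D) f terminates at order 2
exp(Δ + S_{-3} D D) f = (5/3)x^2 + (11/3)x + 7


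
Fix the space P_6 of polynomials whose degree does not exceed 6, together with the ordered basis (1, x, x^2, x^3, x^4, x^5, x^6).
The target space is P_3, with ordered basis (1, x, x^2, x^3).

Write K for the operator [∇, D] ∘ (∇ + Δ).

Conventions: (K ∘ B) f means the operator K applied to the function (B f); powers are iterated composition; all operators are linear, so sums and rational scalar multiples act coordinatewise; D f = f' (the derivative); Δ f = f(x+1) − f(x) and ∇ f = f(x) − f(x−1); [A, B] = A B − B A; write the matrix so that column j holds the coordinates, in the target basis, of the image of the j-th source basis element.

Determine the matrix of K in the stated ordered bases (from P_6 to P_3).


image of 1: 0
image of x: 0
image of x^2: 0
image of x^3: 0
image of x^4: 0
image of x^5: 0
image of x^6: 0
each image's coordinates form column j of the matrix

the matrix is [[0, 0, 0, 0, 0, 0, 0]; [0, 0, 0, 0, 0, 0, 0]; [0, 0, 0, 0, 0, 0, 0]; [0, 0, 0, 0, 0, 0, 0]] (rows listed top to bottom)


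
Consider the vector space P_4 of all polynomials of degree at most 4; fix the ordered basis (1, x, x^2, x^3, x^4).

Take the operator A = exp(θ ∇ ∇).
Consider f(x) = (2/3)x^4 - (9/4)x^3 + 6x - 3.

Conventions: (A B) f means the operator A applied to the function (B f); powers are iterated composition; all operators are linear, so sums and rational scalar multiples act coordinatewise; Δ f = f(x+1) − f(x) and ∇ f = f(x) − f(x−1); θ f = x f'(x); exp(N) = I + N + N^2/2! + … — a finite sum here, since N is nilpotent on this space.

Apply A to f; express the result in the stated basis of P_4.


order-1 term: 16x^2 - (59/2)x
the series for exp(θ ∇ ∇) f terminates at order 1
exp(θ ∇ ∇) f = (2/3)x^4 - (9/4)x^3 + 16x^2 - (47/2)x - 3

the image equals g(x) = (2/3)x^4 - (9/4)x^3 + 16x^2 - (47/2)x - 3


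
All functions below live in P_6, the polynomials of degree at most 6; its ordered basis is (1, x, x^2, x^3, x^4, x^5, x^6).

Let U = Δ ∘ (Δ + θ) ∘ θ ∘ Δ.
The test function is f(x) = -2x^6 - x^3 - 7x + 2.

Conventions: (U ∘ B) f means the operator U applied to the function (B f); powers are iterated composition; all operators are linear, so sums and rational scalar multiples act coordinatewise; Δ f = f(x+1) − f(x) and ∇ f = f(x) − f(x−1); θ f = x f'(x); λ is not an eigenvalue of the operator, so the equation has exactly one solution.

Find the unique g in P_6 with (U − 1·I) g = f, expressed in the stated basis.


write g with unknown coordinates in the stated basis and equate coefficients in (U − 1·I) g = f
solving from the highest basis element down gives g = 2x^6 + 1500x^4 + 6121x^3 + 174000x^2 + 501451x + 758857
check: U g = 1500x^4 + 6120x^3 + 174000x^2 + 501444x + 758859
so U g − 1·g = -2x^6 - x^3 - 7x + 2 = f ✓

g(x) = 2x^6 + 1500x^4 + 6121x^3 + 174000x^2 + 501451x + 758857


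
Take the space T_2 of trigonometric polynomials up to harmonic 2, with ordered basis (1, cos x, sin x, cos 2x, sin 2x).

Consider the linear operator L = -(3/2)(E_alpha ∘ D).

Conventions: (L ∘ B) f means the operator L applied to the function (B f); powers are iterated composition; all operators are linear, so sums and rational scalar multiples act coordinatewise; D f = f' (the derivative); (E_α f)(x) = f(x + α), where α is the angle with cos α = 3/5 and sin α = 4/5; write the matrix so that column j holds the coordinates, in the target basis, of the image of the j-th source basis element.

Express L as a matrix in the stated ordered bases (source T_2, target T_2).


image of 1: 0
image of cos x: (6/5)cos x + (9/10)sin x
image of sin x: -(9/10)cos x + (6/5)sin x
image of cos 2x: (72/25)cos 2x - (21/25)sin 2x
image of sin 2x: (21/25)cos 2x + (72/25)sin 2x
each image's coordinates form column j of the matrix

the matrix is [[0, 0, 0, 0, 0]; [0, 6/5, -9/10, 0, 0]; [0, 9/10, 6/5, 0, 0]; [0, 0, 0, 72/25, 21/25]; [0, 0, 0, -21/25, 72/25]] (rows listed top to bottom)


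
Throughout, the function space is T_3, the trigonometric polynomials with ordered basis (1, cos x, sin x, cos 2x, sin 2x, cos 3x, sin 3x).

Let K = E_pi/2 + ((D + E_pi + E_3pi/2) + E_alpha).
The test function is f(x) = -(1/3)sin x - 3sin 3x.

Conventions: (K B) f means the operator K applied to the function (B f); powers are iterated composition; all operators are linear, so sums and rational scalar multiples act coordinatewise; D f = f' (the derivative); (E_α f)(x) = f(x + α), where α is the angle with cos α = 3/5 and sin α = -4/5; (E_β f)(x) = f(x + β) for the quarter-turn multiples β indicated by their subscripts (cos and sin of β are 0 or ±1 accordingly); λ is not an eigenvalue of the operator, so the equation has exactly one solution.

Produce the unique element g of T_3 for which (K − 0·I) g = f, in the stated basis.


the image equals g(x) = (1/3)cos x + (2/3)sin x + (993/1345)cos 3x + (726/1345)sin 3x

write g with unknown coordinates in the stated basis and equate coefficients in (K − 0·I) g = f
solving from the highest basis element down gives g = (1/3)cos x + (2/3)sin x + (993/1345)cos 3x + (726/1345)sin 3x
check: K g = -(1/3)sin x - 3sin 3x
so K g − 0·g = -(1/3)sin x - 3sin 3x = f ✓


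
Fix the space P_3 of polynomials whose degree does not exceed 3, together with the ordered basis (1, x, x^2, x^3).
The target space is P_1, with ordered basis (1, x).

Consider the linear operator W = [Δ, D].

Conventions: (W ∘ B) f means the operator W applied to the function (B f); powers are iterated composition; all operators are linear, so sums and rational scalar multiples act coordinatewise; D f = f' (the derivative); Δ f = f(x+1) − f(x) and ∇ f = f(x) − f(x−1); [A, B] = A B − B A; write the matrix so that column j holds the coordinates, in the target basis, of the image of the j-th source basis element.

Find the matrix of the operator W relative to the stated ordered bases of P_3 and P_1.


image of 1: 0
image of x: 0
image of x^2: 0
image of x^3: 0
each image's coordinates form column j of the matrix

the matrix is [[0, 0, 0, 0]; [0, 0, 0, 0]] (rows listed top to bottom)


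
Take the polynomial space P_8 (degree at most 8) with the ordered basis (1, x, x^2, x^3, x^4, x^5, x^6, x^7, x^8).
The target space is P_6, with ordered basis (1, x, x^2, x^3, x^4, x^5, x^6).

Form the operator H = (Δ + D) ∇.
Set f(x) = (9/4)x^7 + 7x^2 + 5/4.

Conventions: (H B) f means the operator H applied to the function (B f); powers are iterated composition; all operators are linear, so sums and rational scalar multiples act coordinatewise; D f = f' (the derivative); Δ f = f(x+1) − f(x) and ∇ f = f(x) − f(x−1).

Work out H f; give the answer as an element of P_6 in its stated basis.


∇ f = (63/4)x^6 - (189/4)x^5 + (315/4)x^4 - (315/4)x^3 + (189/4)x^2 - (7/4)x - 19/4
Δ ∇ f = (189/2)x^5 + (315/2)x^3 + (63/2)x + 14
D ∇ f = (189/2)x^5 - (945/4)x^4 + 315x^3 - (945/4)x^2 + (189/2)x - 7/4
(Δ + D) ∇ f = 189x^5 - (945/4)x^4 + (945/2)x^3 - (945/4)x^2 + 126x + 49/4

the image equals g(x) = 189x^5 - (945/4)x^4 + (945/2)x^3 - (945/4)x^2 + 126x + 49/4


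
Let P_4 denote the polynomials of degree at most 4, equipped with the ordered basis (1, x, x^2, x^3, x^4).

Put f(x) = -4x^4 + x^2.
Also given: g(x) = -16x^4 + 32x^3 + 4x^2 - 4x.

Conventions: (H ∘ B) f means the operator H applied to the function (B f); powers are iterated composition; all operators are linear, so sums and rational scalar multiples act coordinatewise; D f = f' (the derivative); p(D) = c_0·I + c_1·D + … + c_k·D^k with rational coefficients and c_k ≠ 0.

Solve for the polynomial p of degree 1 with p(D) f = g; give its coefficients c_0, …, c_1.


D^0 f = -4x^4 + x^2
D^1 f = -16x^3 + 2x
matching coefficients of g against c_0 f + c_1 Df + … from the top degree down determines the c_i
solution: c_0 = 4, c_1 = -2

p(D) = 4·I − 2·D, i.e. c_0 = 4, c_1 = -2


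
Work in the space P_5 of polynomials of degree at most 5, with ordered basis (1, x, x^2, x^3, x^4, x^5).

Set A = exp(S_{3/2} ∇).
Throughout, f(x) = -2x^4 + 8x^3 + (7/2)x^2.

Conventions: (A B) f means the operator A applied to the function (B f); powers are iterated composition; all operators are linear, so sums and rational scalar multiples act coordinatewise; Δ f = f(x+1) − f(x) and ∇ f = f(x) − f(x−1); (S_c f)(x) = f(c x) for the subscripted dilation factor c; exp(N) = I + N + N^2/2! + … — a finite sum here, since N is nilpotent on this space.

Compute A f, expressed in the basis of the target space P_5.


order-1 term: -27x^3 + 81x^2 - (75/2)x + 13/2
order-2 term: -(729/8)x^2 + (729/4)x - 291/4
order-3 term: -(729/8)x + 729/8
order-4 term: -729/32
the series for exp(S_{3/2} ∇) f terminates at order 4
exp(S_{3/2} ∇) f = -2x^4 - 19x^3 - (53/8)x^2 + (429/8)x + 67/32

the result is g(x) = -2x^4 - 19x^3 - (53/8)x^2 + (429/8)x + 67/32


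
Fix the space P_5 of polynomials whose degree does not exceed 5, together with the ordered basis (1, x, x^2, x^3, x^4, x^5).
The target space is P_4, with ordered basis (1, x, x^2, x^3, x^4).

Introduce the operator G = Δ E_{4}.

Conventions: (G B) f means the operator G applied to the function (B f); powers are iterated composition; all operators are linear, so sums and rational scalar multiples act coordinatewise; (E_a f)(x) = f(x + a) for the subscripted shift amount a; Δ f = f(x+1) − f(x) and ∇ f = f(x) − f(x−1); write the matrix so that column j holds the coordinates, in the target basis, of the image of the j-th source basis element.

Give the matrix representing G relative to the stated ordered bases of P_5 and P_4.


the matrix is [[0, 1, 9, 61, 369, 2101]; [0, 0, 2, 27, 244, 1845]; [0, 0, 0, 3, 54, 610]; [0, 0, 0, 0, 4, 90]; [0, 0, 0, 0, 0, 5]] (rows listed top to bottom)

image of 1: 0
image of x: 1
image of x^2: 2x + 9
image of x^3: 3x^2 + 27x + 61
image of x^4: 4x^3 + 54x^2 + 244x + 369
image of x^5: 5x^4 + 90x^3 + 610x^2 + 1845x + 2101
each image's coordinates form column j of the matrix


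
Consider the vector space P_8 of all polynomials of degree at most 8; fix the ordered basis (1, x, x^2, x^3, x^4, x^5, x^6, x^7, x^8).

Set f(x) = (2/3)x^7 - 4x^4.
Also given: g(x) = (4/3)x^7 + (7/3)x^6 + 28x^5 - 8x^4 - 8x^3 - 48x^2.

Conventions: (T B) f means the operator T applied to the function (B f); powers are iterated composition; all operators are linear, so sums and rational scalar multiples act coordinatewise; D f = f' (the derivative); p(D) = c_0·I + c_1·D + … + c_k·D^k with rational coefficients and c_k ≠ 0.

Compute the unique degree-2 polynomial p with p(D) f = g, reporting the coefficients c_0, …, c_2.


c_0 = 2, c_1 = 1/2, c_2 = 1

D^0 f = (2/3)x^7 - 4x^4
D^1 f = (14/3)x^6 - 16x^3
D^2 f = 28x^5 - 48x^2
matching coefficients of g against c_0 f + c_1 Df + … from the top degree down determines the c_i
solution: c_0 = 2, c_1 = 1/2, c_2 = 1


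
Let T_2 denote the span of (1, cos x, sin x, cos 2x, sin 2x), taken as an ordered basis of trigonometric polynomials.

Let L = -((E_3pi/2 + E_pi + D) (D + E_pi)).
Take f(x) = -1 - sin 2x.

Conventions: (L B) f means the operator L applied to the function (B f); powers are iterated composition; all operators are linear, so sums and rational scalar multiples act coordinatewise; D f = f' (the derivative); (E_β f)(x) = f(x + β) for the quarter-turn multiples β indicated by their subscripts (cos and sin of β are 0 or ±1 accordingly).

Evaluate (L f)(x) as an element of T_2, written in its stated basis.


D f = -2cos 2x
E_pi f = -1 - sin 2x
(D + E_pi) f = -1 - 2cos 2x - sin 2x
E_3pi/2 (D + E_pi) f = -1 + 2cos 2x + sin 2x
E_pi (D + E_pi) f = -1 - 2cos 2x - sin 2x
D (D + E_pi) f = -2cos 2x + 4sin 2x
(E_3pi/2 + E_pi + D) (D + E_pi) f = -2 - 2cos 2x + 4sin 2x
(-((E_3pi/2 + E_pi + D) (D + E_pi))) f = 2 + 2cos 2x - 4sin 2x

the result is g(x) = 2 + 2cos 2x - 4sin 2x


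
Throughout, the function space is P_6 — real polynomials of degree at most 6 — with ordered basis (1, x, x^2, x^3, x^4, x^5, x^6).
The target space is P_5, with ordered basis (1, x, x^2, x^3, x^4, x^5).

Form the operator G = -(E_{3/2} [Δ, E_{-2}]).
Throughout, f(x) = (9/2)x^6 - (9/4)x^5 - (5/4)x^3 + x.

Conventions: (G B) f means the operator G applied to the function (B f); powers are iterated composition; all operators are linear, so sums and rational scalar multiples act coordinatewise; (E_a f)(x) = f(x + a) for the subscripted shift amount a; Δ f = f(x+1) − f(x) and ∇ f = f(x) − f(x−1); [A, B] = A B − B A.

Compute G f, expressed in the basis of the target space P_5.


the result is g(x) = 0

E_{-2} f = (9/2)x^6 - (225/4)x^5 + (585/2)x^4 - (3245/4)x^3 + (2535/2)x^2 - 1058x + 368
Δ E_{-2} f = 27x^5 - (855/4)x^4 + (1395/2)x^3 - (4695/4)x^2 + 1017x - 361
Δ f = 27x^5 + (225/4)x^4 + (135/2)x^3 + (165/4)x^2 + 12x + 2
E_{-2} Δ f = 27x^5 - (855/4)x^4 + (1395/2)x^3 - (4695/4)x^2 + 1017x - 361
[Δ, E_{-2}] f = 0
E_{3/2} [Δ, E_{-2}] f = 0
(-(E_{3/2} [Δ, E_{-2}])) f = 0


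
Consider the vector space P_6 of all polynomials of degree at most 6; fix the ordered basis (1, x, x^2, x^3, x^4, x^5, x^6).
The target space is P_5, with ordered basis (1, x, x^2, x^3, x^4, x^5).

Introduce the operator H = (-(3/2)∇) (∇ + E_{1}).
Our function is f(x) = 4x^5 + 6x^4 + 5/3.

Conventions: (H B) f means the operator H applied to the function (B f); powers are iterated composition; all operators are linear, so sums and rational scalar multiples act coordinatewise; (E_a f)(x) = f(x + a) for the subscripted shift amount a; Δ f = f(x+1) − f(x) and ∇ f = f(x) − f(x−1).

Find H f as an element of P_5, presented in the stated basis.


the result is g(x) = -30x^4 - 216x^3 + 138x^2 - 270x + 39

∇ f = 20x^4 - 16x^3 + 4x^2 + 4x - 2
E_{1} f = 4x^5 + 26x^4 + 64x^3 + 76x^2 + 44x + 35/3
(∇ + E_{1}) f = 4x^5 + 46x^4 + 48x^3 + 80x^2 + 48x + 29/3
∇ (∇ + E_{1}) f = 20x^4 + 144x^3 - 92x^2 + 180x - 26
(-(3/2)∇) (∇ + E_{1}) f = -30x^4 - 216x^3 + 138x^2 - 270x + 39


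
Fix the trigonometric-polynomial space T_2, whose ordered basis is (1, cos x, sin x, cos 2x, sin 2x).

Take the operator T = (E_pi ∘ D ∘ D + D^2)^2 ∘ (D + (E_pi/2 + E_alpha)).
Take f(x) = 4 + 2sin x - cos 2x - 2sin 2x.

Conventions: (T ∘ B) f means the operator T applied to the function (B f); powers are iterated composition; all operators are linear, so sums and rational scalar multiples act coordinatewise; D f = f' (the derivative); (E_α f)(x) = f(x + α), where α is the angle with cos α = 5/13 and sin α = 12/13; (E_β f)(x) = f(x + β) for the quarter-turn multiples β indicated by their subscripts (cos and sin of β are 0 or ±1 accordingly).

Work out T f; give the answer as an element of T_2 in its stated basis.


the image equals g(x) = -(40192/169)cos 2x + (66176/169)sin 2x

D f = 2cos x - 4cos 2x + 2sin 2x
E_pi/2 f = 4 + 2cos x + cos 2x + 2sin 2x
E_alpha f = 4 + (24/13)cos x + (10/13)sin x - (121/169)cos 2x + (358/169)sin 2x
(E_pi/2 + E_alpha) f = 8 + (50/13)cos x + (10/13)sin x + (48/169)cos 2x + (696/169)sin 2x
(D + (E_pi/2 + E_alpha)) f = 8 + (76/13)cos x + (10/13)sin x - (628/169)cos 2x + (1034/169)sin 2x
D (D + (E_pi/2 + E_alpha)) f = (10/13)cos x - (76/13)sin x + (2068/169)cos 2x + (1256/169)sin 2x
D D (D + (E_pi/2 + E_alpha)) f = -(76/13)cos x - (10/13)sin x + (2512/169)cos 2x - (4136/169)sin 2x
E_pi D D (D + (E_pi/2 + E_alpha)) f = (76/13)cos x + (10/13)sin x + (2512/169)cos 2x - (4136/169)sin 2x
D (D + (E_pi/2 + E_alpha)) f = (10/13)cos x - (76/13)sin x + (2068/169)cos 2x + (1256/169)sin 2x
D D (D + (E_pi/2 + E_alpha)) f = -(76/13)cos x - (10/13)sin x + (2512/169)cos 2x - (4136/169)sin 2x
(E_pi ∘ D ∘ D + D^2) (D + (E_pi/2 + E_alpha)) f = (5024/169)cos 2x - (8272/169)sin 2x
D (E_pi ∘ D ∘ D + D^2) (D + (E_pi/2 + E_alpha)) f = -(16544/169)cos 2x - (10048/169)sin 2x
D D (E_pi ∘ D ∘ D + D^2) (D + (E_pi/2 + E_alpha)) f = -(20096/169)cos 2x + (33088/169)sin 2x
E_pi D D (E_pi ∘ D ∘ D + D^2) (D + (E_pi/2 + E_alpha)) f = -(20096/169)cos 2x + (33088/169)sin 2x
D (E_pi ∘ D ∘ D + D^2) (D + (E_pi/2 + E_alpha)) f = -(16544/169)cos 2x - (10048/169)sin 2x
D D (E_pi ∘ D ∘ D + D^2) (D + (E_pi/2 + E_alpha)) f = -(20096/169)cos 2x + (33088/169)sin 2x
(E_pi ∘ D ∘ D + D^2) (E_pi ∘ D ∘ D + D^2) (D + (E_pi/2 + E_alpha)) f = -(40192/169)cos 2x + (66176/169)sin 2x
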